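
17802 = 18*989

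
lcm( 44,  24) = 264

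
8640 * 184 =1589760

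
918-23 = 895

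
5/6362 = 5/6362 = 0.00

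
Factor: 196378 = 2^1*7^1*13^2 * 83^1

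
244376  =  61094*4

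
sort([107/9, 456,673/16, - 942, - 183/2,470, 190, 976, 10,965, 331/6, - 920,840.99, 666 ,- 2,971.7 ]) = [ - 942 , - 920, - 183/2,-2, 10, 107/9,673/16,331/6,  190,456,470,  666, 840.99,  965,971.7 , 976 ]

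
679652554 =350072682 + 329579872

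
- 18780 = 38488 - 57268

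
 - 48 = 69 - 117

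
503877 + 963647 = 1467524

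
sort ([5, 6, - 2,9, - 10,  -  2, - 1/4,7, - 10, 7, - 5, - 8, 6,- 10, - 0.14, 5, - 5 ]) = [-10, - 10,- 10, - 8,-5, - 5, - 2, - 2 , - 1/4, - 0.14, 5, 5, 6,6, 7, 7  ,  9 ] 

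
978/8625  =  326/2875 = 0.11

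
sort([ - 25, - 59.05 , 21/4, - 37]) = [ - 59.05, - 37, - 25 , 21/4]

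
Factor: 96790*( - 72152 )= - 6983592080  =  -2^4*5^1*29^1*311^1*9679^1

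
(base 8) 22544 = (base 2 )10010101100100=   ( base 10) 9572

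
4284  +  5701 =9985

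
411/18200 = 411/18200 = 0.02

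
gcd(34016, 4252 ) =4252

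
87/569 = 87/569= 0.15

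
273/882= 13/42 = 0.31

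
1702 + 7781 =9483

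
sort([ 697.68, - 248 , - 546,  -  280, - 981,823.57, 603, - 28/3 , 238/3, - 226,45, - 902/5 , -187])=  [- 981, - 546,-280, - 248, - 226, - 187 , - 902/5,-28/3 , 45 , 238/3, 603,  697.68,823.57]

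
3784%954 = 922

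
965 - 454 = 511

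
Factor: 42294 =2^1* 3^1*7^1*19^1*53^1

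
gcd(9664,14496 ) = 4832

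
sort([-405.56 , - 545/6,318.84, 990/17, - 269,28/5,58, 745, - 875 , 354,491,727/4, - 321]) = [ - 875, - 405.56, - 321 ,-269, - 545/6,28/5 , 58, 990/17, 727/4,318.84,354,491, 745]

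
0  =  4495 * 0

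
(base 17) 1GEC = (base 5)303122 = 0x263B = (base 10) 9787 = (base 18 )1c3d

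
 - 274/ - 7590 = 137/3795 =0.04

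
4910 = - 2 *( - 2455)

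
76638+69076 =145714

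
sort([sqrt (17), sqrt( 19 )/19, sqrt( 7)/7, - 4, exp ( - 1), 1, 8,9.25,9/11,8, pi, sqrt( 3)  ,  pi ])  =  [ - 4, sqrt (19 ) /19,exp( -1 ), sqrt( 7 ) /7,9/11, 1, sqrt(3 ), pi, pi,  sqrt (17) , 8 , 8,9.25]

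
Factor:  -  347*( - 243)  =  3^5*347^1 =84321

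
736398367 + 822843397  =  1559241764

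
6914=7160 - 246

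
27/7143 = 9/2381=0.00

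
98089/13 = 98089/13=7545.31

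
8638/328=26+55/164 = 26.34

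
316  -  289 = 27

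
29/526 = 29/526 = 0.06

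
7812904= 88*88783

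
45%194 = 45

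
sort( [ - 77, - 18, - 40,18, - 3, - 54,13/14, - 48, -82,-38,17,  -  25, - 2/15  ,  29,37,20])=[- 82, - 77, - 54, - 48,  -  40,-38, - 25, - 18, - 3, -2/15,13/14,17, 18 , 20,29,37]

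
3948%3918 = 30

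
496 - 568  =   -72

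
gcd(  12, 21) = 3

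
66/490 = 33/245  =  0.13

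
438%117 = 87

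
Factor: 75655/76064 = 2^( - 5)*5^1*2377^( - 1 )*15131^1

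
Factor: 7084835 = 5^1* 17^2*4903^1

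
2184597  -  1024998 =1159599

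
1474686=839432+635254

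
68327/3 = 68327/3 = 22775.67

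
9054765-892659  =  8162106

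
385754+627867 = 1013621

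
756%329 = 98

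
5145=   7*735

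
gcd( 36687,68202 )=3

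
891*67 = 59697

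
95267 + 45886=141153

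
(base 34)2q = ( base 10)94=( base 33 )2s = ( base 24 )3m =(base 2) 1011110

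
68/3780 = 17/945 = 0.02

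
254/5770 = 127/2885=0.04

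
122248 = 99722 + 22526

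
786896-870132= - 83236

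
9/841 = 9/841 = 0.01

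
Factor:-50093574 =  - 2^1*3^1 *8348929^1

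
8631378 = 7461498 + 1169880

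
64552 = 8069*8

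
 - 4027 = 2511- 6538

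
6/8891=6/8891 = 0.00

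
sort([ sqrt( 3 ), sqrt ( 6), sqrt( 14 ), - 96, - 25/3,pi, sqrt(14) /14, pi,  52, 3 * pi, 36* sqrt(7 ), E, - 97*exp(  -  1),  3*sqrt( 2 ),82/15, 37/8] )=[ - 96,-97 * exp(- 1),- 25/3, sqrt(14) /14,sqrt( 3 ),  sqrt( 6),E, pi, pi, sqrt(14 ), 3*sqrt ( 2), 37/8,82/15 , 3* pi,52,  36*sqrt( 7 ) ] 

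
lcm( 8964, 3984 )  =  35856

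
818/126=6 + 31/63 = 6.49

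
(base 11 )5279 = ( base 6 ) 52155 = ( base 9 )10518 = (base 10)6983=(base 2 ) 1101101000111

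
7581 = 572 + 7009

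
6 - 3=3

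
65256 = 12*5438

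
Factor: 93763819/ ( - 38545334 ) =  - 2^( - 1) * 1489^1 *2731^( - 1)*7057^(-1) * 62971^1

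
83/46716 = 83/46716= 0.00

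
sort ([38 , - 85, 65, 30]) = [- 85,30,  38, 65]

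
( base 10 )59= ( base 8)73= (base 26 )27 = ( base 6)135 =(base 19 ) 32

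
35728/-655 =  - 55 + 297/655 = -  54.55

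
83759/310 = 270 + 59/310 = 270.19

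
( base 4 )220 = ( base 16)28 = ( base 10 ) 40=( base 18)24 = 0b101000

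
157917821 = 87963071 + 69954750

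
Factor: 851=23^1*37^1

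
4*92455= 369820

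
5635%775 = 210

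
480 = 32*15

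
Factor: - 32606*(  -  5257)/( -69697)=-2^1 * 7^2*17^1 * 137^1*751^1*69697^( - 1)   =  - 171409742/69697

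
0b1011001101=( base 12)4b9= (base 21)1D3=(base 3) 222120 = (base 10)717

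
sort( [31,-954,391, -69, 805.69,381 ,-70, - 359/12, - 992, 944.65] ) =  [ - 992  , - 954, - 70, - 69,  -  359/12, 31, 381,  391,805.69,944.65]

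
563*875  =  492625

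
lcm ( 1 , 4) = 4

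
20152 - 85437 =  - 65285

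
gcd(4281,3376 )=1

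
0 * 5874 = 0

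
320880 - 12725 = 308155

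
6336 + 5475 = 11811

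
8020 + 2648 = 10668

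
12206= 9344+2862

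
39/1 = 39 =39.00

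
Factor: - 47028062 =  - 2^1*23514031^1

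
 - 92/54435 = -1+54343/54435 = - 0.00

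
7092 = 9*788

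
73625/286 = 73625/286 = 257.43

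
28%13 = 2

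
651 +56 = 707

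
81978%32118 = 17742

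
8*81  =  648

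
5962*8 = 47696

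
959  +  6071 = 7030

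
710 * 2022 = 1435620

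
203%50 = 3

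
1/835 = 1/835=0.00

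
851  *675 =574425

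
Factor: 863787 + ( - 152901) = 2^1*3^1*11^1*10771^1 = 710886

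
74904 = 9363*8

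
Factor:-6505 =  - 5^1*1301^1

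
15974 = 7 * 2282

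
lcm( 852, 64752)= 64752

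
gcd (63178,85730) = 2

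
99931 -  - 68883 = 168814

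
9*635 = 5715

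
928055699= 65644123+862411576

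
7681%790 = 571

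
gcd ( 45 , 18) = 9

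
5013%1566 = 315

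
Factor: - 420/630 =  - 2/3 = -2^1*3^(  -  1)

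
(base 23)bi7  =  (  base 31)6F9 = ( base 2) 1100001100000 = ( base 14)23ba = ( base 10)6240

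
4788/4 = 1197 = 1197.00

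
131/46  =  131/46  =  2.85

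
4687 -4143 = 544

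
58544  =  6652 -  - 51892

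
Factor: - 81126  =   - 2^1*3^2*4507^1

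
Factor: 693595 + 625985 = 1319580 = 2^2 * 3^2*5^1*7331^1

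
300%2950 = 300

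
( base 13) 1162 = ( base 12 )14ba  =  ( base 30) 2lg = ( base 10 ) 2446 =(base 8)4616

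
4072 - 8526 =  - 4454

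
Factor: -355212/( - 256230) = 506/365 = 2^1*5^( - 1)* 11^1*23^1*73^( - 1)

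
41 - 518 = - 477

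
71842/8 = 8980  +  1/4= 8980.25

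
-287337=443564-730901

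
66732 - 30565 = 36167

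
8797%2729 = 610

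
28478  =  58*491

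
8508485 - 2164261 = 6344224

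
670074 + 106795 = 776869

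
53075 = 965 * 55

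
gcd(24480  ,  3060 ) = 3060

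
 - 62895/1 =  - 62895  =  - 62895.00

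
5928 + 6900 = 12828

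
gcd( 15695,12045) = 365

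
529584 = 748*708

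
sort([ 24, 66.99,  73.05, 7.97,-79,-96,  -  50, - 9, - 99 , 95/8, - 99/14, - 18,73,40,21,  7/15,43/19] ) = [ - 99, - 96,-79,  -  50, - 18 ,  -  9, - 99/14 , 7/15, 43/19, 7.97,95/8, 21 , 24, 40, 66.99,  73, 73.05 ]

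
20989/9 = 2332 + 1/9=2332.11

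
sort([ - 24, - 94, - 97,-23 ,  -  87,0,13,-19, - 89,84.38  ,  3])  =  [ - 97, - 94, - 89, - 87,-24, - 23,-19,  0,3,13, 84.38]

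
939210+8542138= 9481348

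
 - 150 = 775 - 925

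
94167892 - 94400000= - 232108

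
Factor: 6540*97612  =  2^4* 3^1*5^1*23^1*109^1*1061^1 = 638382480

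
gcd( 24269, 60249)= 7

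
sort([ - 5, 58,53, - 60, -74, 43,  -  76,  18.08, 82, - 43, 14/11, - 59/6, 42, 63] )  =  [ - 76, - 74, -60, - 43, - 59/6, - 5, 14/11, 18.08, 42, 43,53,58, 63,82 ] 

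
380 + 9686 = 10066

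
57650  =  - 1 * ( - 57650 ) 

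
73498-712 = 72786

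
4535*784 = 3555440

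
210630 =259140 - 48510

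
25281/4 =25281/4= 6320.25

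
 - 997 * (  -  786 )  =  783642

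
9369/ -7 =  - 1339  +  4/7 =- 1338.43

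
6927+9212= 16139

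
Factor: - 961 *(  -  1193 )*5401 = 11^1*31^2* 491^1*1193^1 = 6192100673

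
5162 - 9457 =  - 4295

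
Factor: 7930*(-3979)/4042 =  - 15776735/2021 = -5^1*13^1 * 23^1*43^ ( - 1 )*47^( - 1)*61^1*173^1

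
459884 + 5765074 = 6224958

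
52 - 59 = -7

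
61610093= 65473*941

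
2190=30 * 73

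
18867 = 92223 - 73356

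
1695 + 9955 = 11650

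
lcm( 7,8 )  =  56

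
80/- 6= - 40/3= - 13.33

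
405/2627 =405/2627 = 0.15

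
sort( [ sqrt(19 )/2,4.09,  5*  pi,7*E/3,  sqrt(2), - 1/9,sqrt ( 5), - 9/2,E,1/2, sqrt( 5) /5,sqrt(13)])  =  [ - 9/2,-1/9, sqrt(5)/5, 1/2, sqrt(2),sqrt( 19 ) /2 , sqrt(5),E,sqrt(13),4.09,7 * E/3,5*pi]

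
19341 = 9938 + 9403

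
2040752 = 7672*266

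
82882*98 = 8122436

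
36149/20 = 36149/20 = 1807.45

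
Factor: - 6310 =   -  2^1*5^1 * 631^1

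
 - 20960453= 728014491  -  748974944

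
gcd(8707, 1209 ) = 1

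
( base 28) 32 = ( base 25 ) 3B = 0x56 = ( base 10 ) 86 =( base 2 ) 1010110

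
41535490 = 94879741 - 53344251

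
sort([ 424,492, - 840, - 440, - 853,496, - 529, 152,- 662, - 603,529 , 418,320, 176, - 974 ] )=[ - 974, -853, - 840, - 662, - 603, - 529,-440, 152, 176,320,418, 424, 492,496,529 ] 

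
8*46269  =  370152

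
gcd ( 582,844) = 2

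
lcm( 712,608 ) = 54112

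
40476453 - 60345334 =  - 19868881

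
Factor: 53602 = 2^1*26801^1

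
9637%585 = 277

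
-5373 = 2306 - 7679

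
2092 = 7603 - 5511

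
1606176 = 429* 3744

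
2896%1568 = 1328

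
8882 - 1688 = 7194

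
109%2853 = 109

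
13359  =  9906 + 3453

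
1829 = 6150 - 4321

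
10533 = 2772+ 7761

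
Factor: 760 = 2^3 * 5^1*19^1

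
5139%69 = 33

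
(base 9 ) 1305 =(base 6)4305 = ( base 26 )1BF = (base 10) 977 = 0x3d1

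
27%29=27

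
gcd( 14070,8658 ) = 6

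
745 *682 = 508090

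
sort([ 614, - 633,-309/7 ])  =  [  -  633,-309/7, 614 ] 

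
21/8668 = 21/8668= 0.00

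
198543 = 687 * 289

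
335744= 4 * 83936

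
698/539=698/539=1.29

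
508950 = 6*84825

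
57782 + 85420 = 143202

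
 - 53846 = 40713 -94559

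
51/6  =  8 +1/2= 8.50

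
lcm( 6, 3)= 6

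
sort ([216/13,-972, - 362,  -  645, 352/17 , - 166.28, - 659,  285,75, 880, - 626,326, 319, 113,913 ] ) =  [ - 972, - 659,-645, -626,-362,  -  166.28, 216/13, 352/17,75, 113,285, 319, 326, 880,913 ] 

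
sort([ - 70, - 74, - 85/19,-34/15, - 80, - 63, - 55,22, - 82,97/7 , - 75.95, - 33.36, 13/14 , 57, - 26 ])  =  [ - 82 , - 80,  -  75.95, - 74, - 70,-63, - 55  , - 33.36 , - 26, - 85/19, - 34/15,13/14, 97/7, 22,  57 ] 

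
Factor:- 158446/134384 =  - 349/296 = - 2^(-3 )*37^ ( - 1) *349^1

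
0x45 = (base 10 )69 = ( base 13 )54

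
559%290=269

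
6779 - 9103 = -2324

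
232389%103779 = 24831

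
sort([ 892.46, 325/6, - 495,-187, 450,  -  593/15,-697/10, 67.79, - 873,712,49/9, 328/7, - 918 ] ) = [ - 918,-873 , - 495, - 187, - 697/10, - 593/15,49/9,328/7,325/6, 67.79, 450,712,892.46] 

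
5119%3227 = 1892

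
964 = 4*241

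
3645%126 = 117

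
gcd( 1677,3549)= 39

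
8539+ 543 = 9082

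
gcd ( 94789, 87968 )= 1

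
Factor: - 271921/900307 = - 13^2*1609^1*900307^( - 1 )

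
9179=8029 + 1150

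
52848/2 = 26424 = 26424.00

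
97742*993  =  97057806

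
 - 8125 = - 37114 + 28989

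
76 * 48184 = 3661984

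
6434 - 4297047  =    -  4290613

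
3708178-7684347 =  -3976169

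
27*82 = 2214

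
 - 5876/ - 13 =452/1 = 452.00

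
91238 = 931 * 98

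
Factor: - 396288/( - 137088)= 2^3*7^( - 1 )*17^( - 1 ) * 43^1 = 344/119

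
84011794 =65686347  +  18325447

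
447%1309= 447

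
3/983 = 3/983 = 0.00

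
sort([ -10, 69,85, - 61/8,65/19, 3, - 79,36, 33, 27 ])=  [ - 79, -10, - 61/8, 3, 65/19, 27, 33,36, 69, 85] 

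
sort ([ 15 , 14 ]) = [14, 15 ]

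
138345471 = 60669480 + 77675991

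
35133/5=35133/5= 7026.60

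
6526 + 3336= 9862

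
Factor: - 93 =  -3^1 * 31^1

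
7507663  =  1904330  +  5603333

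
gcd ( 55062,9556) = 2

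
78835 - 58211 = 20624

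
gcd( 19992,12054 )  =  294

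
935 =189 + 746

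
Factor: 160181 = 7^3 * 467^1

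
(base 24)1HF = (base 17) 37D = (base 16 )3e7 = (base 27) 1a0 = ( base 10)999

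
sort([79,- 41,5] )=[ - 41, 5,  79] 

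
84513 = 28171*3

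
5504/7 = 786 + 2/7 = 786.29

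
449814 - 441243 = 8571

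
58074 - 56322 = 1752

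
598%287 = 24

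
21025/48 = 21025/48 = 438.02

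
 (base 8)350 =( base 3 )22121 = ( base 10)232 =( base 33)71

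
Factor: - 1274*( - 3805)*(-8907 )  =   - 2^1*3^1* 5^1*7^2 * 13^1*761^1*2969^1 =- 43177305990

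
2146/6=357 + 2/3 = 357.67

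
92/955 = 92/955 = 0.10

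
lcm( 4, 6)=12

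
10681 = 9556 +1125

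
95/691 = 95/691 = 0.14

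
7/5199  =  7/5199 = 0.00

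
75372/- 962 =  - 79 + 313/481= - 78.35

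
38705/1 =38705= 38705.00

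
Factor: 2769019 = 11^1*139^1*1811^1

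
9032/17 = 9032/17 = 531.29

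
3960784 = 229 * 17296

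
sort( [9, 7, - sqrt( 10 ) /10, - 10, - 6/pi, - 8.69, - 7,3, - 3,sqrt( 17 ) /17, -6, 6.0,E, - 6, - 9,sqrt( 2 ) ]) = [ - 10,-9, - 8.69, - 7, - 6, - 6, - 3, - 6/pi, - sqrt( 10 )/10, sqrt(17)/17,sqrt( 2), E,3,6.0,7,9 ] 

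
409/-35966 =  - 409/35966 = - 0.01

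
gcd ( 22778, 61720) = 2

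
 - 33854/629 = -54 + 112/629= - 53.82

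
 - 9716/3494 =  - 3 + 383/1747 =- 2.78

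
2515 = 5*503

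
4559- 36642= -32083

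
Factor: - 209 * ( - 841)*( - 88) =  - 15467672  =  -2^3*11^2*19^1* 29^2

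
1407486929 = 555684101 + 851802828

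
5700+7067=12767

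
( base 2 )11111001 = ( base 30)89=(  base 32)7p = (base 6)1053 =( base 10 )249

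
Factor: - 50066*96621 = - 4837426986 = - 2^1*3^1*7^1 *43^1*107^1*25033^1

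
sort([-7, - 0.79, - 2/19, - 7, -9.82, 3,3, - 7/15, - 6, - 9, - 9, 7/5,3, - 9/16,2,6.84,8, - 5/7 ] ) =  [ - 9.82, - 9, - 9, - 7, - 7 ,- 6  , - 0.79, - 5/7, - 9/16,-7/15, - 2/19,7/5,2,3,3, 3,6.84,8 ] 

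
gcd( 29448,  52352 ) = 3272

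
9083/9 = 9083/9 = 1009.22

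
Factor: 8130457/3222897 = 3^( - 1)*293^1*27749^1*1074299^ ( - 1 )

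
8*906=7248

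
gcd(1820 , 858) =26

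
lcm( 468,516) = 20124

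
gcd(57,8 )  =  1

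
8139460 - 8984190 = -844730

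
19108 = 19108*1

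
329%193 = 136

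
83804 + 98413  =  182217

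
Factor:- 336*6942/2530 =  - 1166256/1265=- 2^4*3^2*5^ ( - 1 )*7^1*11^ ( - 1 )*13^1*23^( - 1 ) *89^1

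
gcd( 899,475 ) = 1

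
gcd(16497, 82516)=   1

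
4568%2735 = 1833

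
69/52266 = 23/17422 = 0.00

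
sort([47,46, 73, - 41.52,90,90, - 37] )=[ - 41.52,  -  37,46,47,  73 , 90, 90 ] 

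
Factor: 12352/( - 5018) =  - 32/13 = - 2^5*13^( - 1 ) 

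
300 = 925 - 625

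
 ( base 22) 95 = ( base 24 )8B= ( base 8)313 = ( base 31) 6H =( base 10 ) 203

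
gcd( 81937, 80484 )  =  1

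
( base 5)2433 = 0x170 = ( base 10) 368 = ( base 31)BR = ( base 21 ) hb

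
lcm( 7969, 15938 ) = 15938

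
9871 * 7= 69097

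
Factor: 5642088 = 2^3*3^1*19^1*12373^1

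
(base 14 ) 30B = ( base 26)N1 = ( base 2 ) 1001010111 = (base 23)131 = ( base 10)599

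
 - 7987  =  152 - 8139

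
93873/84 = 1117+15/28 = 1117.54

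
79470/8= 9933  +  3/4 = 9933.75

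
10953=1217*9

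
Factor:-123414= - 2^1*3^1* 67^1*307^1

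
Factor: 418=2^1*11^1*19^1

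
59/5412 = 59/5412= 0.01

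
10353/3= 3451 = 3451.00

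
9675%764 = 507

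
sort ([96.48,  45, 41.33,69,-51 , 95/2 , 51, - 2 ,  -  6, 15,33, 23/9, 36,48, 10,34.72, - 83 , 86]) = [ - 83, - 51, - 6, - 2, 23/9, 10, 15, 33, 34.72, 36 , 41.33, 45, 95/2,48,51 , 69 , 86, 96.48]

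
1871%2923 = 1871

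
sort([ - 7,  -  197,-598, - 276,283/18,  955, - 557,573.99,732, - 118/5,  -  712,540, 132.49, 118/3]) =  [ - 712, - 598, - 557, - 276, - 197,-118/5, - 7, 283/18, 118/3, 132.49,540, 573.99,  732,955] 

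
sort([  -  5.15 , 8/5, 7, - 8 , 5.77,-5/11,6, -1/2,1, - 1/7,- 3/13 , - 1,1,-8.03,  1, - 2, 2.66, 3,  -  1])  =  [ - 8.03,- 8, - 5.15,-2,- 1, - 1,  -  1/2,-5/11 , - 3/13 , - 1/7 , 1 , 1,1,8/5, 2.66, 3, 5.77,6,  7 ] 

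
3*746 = 2238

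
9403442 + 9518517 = 18921959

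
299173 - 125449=173724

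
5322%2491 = 340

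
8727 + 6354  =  15081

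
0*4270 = 0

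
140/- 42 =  - 10/3 = -3.33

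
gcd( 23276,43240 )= 92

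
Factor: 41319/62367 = 3^1*4591^1 * 20789^( - 1) = 13773/20789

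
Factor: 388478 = 2^1*194239^1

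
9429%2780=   1089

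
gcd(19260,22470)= 3210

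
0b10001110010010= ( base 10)9106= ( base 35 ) 7f6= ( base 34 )7TS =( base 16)2392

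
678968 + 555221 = 1234189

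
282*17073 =4814586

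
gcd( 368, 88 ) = 8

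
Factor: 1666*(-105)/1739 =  - 2^1*3^1*5^1*7^3*17^1*37^(  -  1 )*47^( - 1)  =  -  174930/1739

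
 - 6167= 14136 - 20303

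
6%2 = 0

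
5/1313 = 5/1313 = 0.00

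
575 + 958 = 1533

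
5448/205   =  26 + 118/205  =  26.58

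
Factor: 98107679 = 233^1 * 263^1 * 1601^1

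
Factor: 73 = 73^1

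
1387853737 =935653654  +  452200083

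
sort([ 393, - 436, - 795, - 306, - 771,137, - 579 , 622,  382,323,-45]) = [ - 795, - 771, - 579 ,- 436,  -  306, - 45, 137, 323, 382,393, 622] 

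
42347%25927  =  16420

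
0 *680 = 0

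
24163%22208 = 1955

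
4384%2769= 1615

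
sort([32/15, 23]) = [ 32/15,23 ] 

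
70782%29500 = 11782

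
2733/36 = 75 + 11/12 = 75.92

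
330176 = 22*15008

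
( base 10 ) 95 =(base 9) 115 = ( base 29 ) 38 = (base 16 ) 5F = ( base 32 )2V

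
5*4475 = 22375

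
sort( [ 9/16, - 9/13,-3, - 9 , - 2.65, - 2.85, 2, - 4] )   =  [ - 9 , - 4, - 3, - 2.85 , - 2.65, - 9/13, 9/16, 2]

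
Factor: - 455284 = -2^2 * 43^1 * 2647^1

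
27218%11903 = 3412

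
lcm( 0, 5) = 0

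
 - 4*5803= - 23212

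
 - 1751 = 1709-3460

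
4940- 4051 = 889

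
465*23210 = 10792650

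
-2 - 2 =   -  4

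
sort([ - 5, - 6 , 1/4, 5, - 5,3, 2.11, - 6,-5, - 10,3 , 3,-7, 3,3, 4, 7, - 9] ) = [ - 10,-9, - 7, - 6,-6, - 5 , - 5, - 5,1/4,2.11 , 3, 3, 3,3,3,4,  5, 7] 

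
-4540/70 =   -  454/7=   - 64.86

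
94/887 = 94/887 = 0.11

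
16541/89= 185+76/89  =  185.85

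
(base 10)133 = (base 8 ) 205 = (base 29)4h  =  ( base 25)58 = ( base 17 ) 7e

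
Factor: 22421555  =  5^1*13^1*17^1*103^1*197^1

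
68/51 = 4/3 = 1.33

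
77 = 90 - 13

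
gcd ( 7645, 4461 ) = 1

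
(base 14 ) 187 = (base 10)315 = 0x13b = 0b100111011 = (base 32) 9R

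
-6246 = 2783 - 9029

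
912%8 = 0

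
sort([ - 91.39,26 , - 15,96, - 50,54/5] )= [ - 91.39,  -  50, - 15,54/5,26, 96]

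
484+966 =1450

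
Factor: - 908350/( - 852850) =491/461  =  461^( - 1 )*491^1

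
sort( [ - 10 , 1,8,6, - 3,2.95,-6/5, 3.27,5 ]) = [ -10, - 3, - 6/5,1,2.95, 3.27,  5, 6, 8]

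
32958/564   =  58 + 41/94= 58.44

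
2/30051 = 2/30051 =0.00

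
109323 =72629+36694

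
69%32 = 5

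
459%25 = 9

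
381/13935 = 127/4645= 0.03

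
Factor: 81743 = 43^1*1901^1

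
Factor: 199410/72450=289/105 = 3^(-1) * 5^ ( - 1) * 7^( - 1)*17^2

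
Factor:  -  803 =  - 11^1 *73^1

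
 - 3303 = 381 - 3684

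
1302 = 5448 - 4146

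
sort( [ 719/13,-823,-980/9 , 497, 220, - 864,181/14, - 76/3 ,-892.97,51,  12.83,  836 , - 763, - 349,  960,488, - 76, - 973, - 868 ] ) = [ - 973,- 892.97 , - 868, -864, - 823, - 763, - 349, - 980/9, - 76 , - 76/3 , 12.83,181/14,  51, 719/13,220,488,497,836, 960]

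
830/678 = 1 + 76/339 = 1.22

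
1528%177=112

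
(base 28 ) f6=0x1AA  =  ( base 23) IC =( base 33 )CU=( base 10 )426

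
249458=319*782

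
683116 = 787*868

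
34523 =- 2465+36988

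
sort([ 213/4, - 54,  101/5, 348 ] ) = [ - 54,101/5, 213/4, 348]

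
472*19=8968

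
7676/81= 7676/81=94.77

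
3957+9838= 13795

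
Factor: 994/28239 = 2^1 * 3^( - 1 ) * 7^1  *71^1*9413^(-1 ) 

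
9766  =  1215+8551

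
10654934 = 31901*334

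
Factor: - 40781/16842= - 2^ (  -  1 )*3^( - 1)*7^(-1)*13^1*401^( - 1 ) * 3137^1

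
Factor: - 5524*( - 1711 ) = 9451564 = 2^2  *29^1*59^1*1381^1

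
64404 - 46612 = 17792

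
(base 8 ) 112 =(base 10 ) 74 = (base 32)2A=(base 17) 46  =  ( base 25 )2o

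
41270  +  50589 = 91859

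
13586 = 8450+5136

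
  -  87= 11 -98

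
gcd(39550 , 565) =565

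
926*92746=85882796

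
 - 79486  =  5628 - 85114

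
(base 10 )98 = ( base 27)3H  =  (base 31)35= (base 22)4a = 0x62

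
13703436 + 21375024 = 35078460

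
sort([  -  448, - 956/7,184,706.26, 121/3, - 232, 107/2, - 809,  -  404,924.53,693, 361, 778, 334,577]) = [  -  809, - 448, - 404, - 232,  -  956/7, 121/3, 107/2, 184,334,361,577 , 693, 706.26  ,  778, 924.53]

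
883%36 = 19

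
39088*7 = 273616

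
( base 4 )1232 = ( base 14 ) 7C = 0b1101110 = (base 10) 110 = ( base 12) 92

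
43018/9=4779 + 7/9=4779.78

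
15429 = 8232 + 7197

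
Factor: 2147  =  19^1*113^1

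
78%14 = 8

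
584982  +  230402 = 815384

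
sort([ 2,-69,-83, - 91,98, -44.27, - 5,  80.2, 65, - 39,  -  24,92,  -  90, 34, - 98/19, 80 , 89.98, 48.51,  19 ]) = [ - 91, -90, - 83,- 69, - 44.27,-39,-24 , - 98/19, - 5,2, 19, 34 , 48.51,65,80, 80.2, 89.98, 92,98]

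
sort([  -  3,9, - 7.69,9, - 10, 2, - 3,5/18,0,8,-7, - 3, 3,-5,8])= [ - 10, - 7.69, - 7 , - 5, - 3, - 3 , - 3,0,5/18,2,3,8, 8,9,9]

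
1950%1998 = 1950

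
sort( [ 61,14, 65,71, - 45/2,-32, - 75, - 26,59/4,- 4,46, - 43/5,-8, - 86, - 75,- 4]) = [ - 86, - 75, -75,-32,-26, - 45/2 , - 43/5,  -  8, - 4,-4,14, 59/4,  46,61, 65,  71] 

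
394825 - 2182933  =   - 1788108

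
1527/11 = 138  +  9/11 = 138.82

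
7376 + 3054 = 10430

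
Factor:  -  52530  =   - 2^1*3^1 * 5^1*17^1 * 103^1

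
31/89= 31/89= 0.35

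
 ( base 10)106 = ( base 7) 211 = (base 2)1101010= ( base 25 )46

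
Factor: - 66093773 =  - 17^1*601^1*6469^1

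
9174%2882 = 528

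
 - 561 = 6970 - 7531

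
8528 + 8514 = 17042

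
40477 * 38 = 1538126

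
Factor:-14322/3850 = -3^1 *5^(  -  2)*31^1 = - 93/25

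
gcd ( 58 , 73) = 1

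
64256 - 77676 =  -13420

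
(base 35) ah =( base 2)101101111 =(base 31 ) BQ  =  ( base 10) 367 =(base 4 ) 11233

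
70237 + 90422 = 160659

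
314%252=62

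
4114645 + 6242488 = 10357133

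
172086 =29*5934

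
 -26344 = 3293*(-8 ) 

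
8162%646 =410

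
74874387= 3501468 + 71372919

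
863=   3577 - 2714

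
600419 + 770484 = 1370903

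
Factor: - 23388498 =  - 2^1*3^2 * 7^1 * 17^1*61^1*179^1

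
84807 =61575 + 23232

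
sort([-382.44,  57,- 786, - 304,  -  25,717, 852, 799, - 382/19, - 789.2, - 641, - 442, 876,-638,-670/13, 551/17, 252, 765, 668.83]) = [ - 789.2, - 786, - 641,  -  638, -442, - 382.44,-304, - 670/13,- 25, - 382/19, 551/17,57,252, 668.83, 717, 765, 799,852,876] 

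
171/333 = 19/37 = 0.51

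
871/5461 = 871/5461 = 0.16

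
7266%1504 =1250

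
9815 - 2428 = 7387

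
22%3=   1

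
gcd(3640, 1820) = 1820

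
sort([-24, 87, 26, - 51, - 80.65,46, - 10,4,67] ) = [ - 80.65 , - 51, - 24, - 10, 4 , 26, 46, 67,87]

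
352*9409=3311968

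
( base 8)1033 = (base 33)gb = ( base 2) 1000011011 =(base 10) 539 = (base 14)2A7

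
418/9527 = 418/9527 = 0.04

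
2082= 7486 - 5404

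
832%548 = 284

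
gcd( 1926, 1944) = 18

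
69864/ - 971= -69864/971 = -71.95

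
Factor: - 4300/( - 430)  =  2^1*5^1 = 10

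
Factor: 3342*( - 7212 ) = - 2^3*3^2*557^1*601^1 = -24102504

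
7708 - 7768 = - 60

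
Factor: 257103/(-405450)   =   - 539/850 = - 2^ ( - 1 )*5^( - 2 ) * 7^2*11^1*17^( - 1)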